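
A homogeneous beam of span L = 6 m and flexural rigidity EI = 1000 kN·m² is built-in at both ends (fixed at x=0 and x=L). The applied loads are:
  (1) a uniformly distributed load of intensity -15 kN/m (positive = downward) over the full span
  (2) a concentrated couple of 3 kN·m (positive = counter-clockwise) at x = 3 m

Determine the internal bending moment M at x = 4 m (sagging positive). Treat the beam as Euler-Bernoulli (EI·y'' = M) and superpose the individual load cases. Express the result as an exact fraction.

M(4) = -63/4 kN·m

Load 1 — uniform load w=-15 kN/m over full span:
  M_1 = wLx/2 - wL²/12 - wx²/2 = (-15)·6·4/2 - (-15)·6²/12 - (-15)·4²/2 = -15 kN·m
Load 2 — applied couple M₀=3 kN·m at a=3 m (b=L-a=3):
  M_2 = R_Ax - M_A - M₀  [x>a] with R_A=3/4, M_A=3/4 = (3/4)·4 - (3/4) - 3 = -3/4 kN·m
Superposition: M = Σ M_i = -63/4 kN·m ≈ -15.750000 kN·m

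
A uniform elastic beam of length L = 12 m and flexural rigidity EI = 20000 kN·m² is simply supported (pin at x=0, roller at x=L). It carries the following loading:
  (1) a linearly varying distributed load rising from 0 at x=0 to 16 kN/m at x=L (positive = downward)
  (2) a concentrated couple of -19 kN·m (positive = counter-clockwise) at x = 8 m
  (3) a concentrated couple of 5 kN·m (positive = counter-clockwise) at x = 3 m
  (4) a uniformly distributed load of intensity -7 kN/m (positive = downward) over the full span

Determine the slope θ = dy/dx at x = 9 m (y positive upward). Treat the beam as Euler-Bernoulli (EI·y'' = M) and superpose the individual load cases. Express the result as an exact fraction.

θ(9) = 2563/2400000 rad

Load 1 — triangular load w₀=16 kN/m (0→w₀ over full span):
  θ_1 = -w₀(7L⁴-30L²x²+15x⁴)/(360LEI) = -16·(7·12⁴-30·12²·9²+15·9⁴)/(360·12·20000) = 3939/200000 rad
Load 2 — applied couple M₀=-19 kN·m at a=8 m (b=L-a=4):
  θ_2 = (M₀x²/(2L)-M₀(x-a)+C₁)/EI  [x>a] with C₁=M₀(3b²-L²)/(6L)=76/3 = ((-19)·9²/(2·12)-(-19)·(9-8)+(76/3))/20000 = -19/19200 rad
Load 3 — applied couple M₀=5 kN·m at a=3 m (b=L-a=9):
  θ_3 = (M₀x²/(2L)-M₀(x-a)+C₁)/EI  [x>a] with C₁=M₀(3b²-L²)/(6L)=55/8 = (5·9²/(2·12)-5·(9-3)+(55/8))/20000 = -1/3200 rad
Load 4 — uniform load w=-7 kN/m over full span:
  θ_4 = -w(L³-6Lx²+4x³)/(24EI) = -(-7)·(12³-6·12·9²+4·9³)/(24·20000) = -693/40000 rad
Superposition: θ = Σ θ_i = 2563/2400000 rad ≈ 0.001068 rad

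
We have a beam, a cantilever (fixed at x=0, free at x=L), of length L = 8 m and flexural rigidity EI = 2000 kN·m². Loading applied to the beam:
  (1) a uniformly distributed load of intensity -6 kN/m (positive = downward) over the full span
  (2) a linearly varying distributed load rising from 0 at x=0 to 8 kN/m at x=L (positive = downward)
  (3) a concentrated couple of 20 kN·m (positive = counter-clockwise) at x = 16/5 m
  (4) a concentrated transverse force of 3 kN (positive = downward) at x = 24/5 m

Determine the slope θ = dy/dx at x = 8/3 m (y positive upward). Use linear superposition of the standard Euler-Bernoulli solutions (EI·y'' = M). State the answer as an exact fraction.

θ(8/3) = 3224/151875 rad

Load 1 — uniform load w=-6 kN/m over full span:
  θ_1 = -wx(x²-3Lx+3L²)/(6EI) = -(-6)·(8/3)·((8/3)²-3·8·(8/3)+3·8²)/(6·2000) = 608/3375 rad
Load 2 — triangular load w₀=8 kN/m (0→w₀ over full span):
  θ_2 = (w₀Lx²/4-w₀L²x/3-w₀x⁴/(24L))/EI = (8·8·(8/3)²/4-8·8²·(8/3)/3-8·(8/3)⁴/(24·8))/2000 = -5216/30375 rad
Load 3 — applied couple M₀=20 kN·m at a=16/5 m (b=L-a=24/5):
  θ_3 = M₀x/EI  [x≤a] = 20·(8/3)/2000 = 2/75 rad
Load 4 — point force P=3 kN at a=24/5 m (b=L-a=16/5):
  θ_4 = -Px(2a-x)/(2EI)  [x≤a] = -3·(8/3)·(2·(24/5)-(8/3))/(2·2000) = -26/1875 rad
Superposition: θ = Σ θ_i = 3224/151875 rad ≈ 0.021228 rad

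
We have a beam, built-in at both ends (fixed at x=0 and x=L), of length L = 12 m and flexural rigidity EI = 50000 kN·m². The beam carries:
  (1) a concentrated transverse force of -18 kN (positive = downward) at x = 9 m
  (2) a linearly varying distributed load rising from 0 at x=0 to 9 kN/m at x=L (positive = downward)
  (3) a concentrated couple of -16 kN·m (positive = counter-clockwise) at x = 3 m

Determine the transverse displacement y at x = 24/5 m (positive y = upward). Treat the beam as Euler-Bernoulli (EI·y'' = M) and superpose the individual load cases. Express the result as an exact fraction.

Load 1 — point force P=-18 kN at a=9 m (b=L-a=3):
  y_1 = -Pb²x²(3aL-(3a+b)x)/(6L³EI)  [x≤a] = -(-18)·3²·(24/5)²·(3·9·12-(3·9+3)·(24/5))/(6·12³·50000) = 81/62500 m
Load 2 — triangular load w₀=9 kN/m (0→w₀ over full span):
  y_2 = -w₀x²(L-x)²(x+2L)/(120LEI) = -9·(24/5)²·(12-(24/5))²·((24/5)+2·12)/(120·12·50000) = -209952/48828125 m
Load 3 — applied couple M₀=-16 kN·m at a=3 m (b=L-a=9):
  y_3 = (R_Ax³/6 - M_Ax²/2 - M₀(x-a)²/2)/EI  [x>a] with R_A=-3/2, M_A=3 = ((-3/2)·(24/5)³/6 - 3·(24/5)²/2 - (-16)·((24/5)-3)²/2)/50000 = -567/781250 m
Superposition: y = Σ y_i = -728433/195312500 m ≈ -0.003730 m

y(24/5) = -728433/195312500 m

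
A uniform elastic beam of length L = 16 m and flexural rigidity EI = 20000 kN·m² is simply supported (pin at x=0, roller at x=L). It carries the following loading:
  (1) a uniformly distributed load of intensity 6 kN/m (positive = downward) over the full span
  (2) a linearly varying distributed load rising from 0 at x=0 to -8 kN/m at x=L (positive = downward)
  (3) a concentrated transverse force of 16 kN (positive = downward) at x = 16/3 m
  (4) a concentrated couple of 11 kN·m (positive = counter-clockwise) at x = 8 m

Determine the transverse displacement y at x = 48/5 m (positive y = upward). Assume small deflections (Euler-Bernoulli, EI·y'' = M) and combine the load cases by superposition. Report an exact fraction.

Load 1 — uniform load w=6 kN/m over full span:
  y_1 = -wx(L³-2Lx²+x³)/(24EI) = -6·(48/5)·(16³-2·16·(48/5)²+(48/5)³)/(24·20000) = -95232/390625 m
Load 2 — triangular load w₀=-8 kN/m (0→w₀ over full span):
  y_2 = -w₀x(7L⁴-10L²x²+3x⁴)/(360LEI) = -(-8)·(48/5)·(7·16⁴-10·16²·(48/5)²+3·(48/5)⁴)/(360·16·20000) = 4849664/29296875 m
Load 3 — point force P=16 kN at a=16/3 m (b=L-a=32/3):
  y_3 = -Pa(L-x)(2Lx-a²-x²)/(6LEI)  [x>a] = -16·(16/3)·(16-(48/5))·(2·16·(48/5)-(16/3)²-(48/5)²)/(6·16·20000) = -335872/6328125 m
Load 4 — applied couple M₀=11 kN·m at a=8 m (b=L-a=8):
  y_4 = (M₀x³/(6L)-M₀(x-a)²/2+C₁x)/EI  [x>a] with C₁=M₀(3b²-L²)/(6L)=-22/3 = (11·(48/5)³/(6·16)-11·((48/5)-8)²/2+(-22/3)·(48/5))/20000 = 66/78125 m
Superposition: y = Σ y_i = -103219622/791015625 m ≈ -0.130490 m

y(48/5) = -103219622/791015625 m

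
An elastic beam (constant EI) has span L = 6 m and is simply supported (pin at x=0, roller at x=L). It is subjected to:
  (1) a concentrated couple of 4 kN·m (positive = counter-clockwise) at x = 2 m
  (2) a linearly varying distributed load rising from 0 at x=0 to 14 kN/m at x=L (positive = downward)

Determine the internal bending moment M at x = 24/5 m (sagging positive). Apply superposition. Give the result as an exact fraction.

Load 1 — applied couple M₀=4 kN·m at a=2 m (b=L-a=4):
  M_1 = M₀x/L - M₀  [x>a] = 4·(24/5)/6 - 4 = -4/5 kN·m
Load 2 — triangular load w₀=14 kN/m (0→w₀ over full span):
  M_2 = w₀Lx/6 - w₀x³/(6L) = 14·6·(24/5)/6 - 14·(24/5)³/(6·6) = 3024/125 kN·m
Superposition: M = Σ M_i = 2924/125 kN·m ≈ 23.392000 kN·m

M(24/5) = 2924/125 kN·m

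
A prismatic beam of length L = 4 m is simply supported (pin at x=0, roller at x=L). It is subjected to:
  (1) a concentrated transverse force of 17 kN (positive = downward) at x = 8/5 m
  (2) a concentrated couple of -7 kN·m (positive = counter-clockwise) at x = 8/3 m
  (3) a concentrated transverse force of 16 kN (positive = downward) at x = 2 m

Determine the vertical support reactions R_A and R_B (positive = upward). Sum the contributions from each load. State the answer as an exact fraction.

Load 1 — point force P=17 kN at a=8/5 m (b=L-a=12/5):
  R_A = Pb/L = 17·(12/5)/4 = 51/5 kN
  R_B = Pa/L = 17·(8/5)/4 = 34/5 kN
Load 2 — applied couple M₀=-7 kN·m at a=8/3 m (b=L-a=4/3):
  R_A = M₀/L = (-7)/4 = -7/4 kN
  R_B = -M₀/L = -(-7)/4 = 7/4 kN
Load 3 — point force P=16 kN at a=2 m (b=L-a=2):
  R_A = Pb/L = 16·2/4 = 8 kN
  R_B = Pa/L = 16·2/4 = 8 kN
Superposition: R_A = 329/20 kN, R_B = 331/20 kN

R_A = 329/20 kN, R_B = 331/20 kN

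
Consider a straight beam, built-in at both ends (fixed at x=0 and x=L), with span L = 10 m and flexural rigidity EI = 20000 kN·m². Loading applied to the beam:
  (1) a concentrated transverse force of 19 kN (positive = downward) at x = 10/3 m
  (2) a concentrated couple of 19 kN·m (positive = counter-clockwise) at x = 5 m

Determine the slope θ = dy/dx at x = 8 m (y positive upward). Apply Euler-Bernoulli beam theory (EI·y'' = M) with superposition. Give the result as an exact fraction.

θ(8) = 1957/2700000 rad

Load 1 — point force P=19 kN at a=10/3 m (b=L-a=20/3):
  θ_1 = Pa²(L-x)(2bL-(3b+a)(L-x))/(2L³EI)  [x>a] = 19·(10/3)²·(10-8)·(2·(20/3)·10-(3·(20/3)+(10/3))·(10-8))/(2·10³·20000) = 247/270000 rad
Load 2 — applied couple M₀=19 kN·m at a=5 m (b=L-a=5):
  θ_2 = (R_Ax²/2 - M_Ax - M₀(x-a))/EI  [x>a] with R_A=57/20, M_A=19/4 = ((57/20)·8²/2 - (19/4)·8 - 19·(8-5))/20000 = -19/100000 rad
Superposition: θ = Σ θ_i = 1957/2700000 rad ≈ 0.000725 rad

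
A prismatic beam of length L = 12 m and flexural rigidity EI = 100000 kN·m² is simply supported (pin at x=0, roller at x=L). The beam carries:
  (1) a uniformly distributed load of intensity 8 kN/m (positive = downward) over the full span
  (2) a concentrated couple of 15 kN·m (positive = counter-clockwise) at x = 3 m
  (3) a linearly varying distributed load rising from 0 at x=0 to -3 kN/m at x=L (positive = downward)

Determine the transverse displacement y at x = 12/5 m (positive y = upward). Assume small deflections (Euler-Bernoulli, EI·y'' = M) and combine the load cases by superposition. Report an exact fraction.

Load 1 — uniform load w=8 kN/m over full span:
  y_1 = -wx(L³-2Lx²+x³)/(24EI) = -8·(12/5)·(12³-2·12·(12/5)²+(12/5)³)/(24·100000) = -25056/1953125 m
Load 2 — applied couple M₀=15 kN·m at a=3 m (b=L-a=9):
  y_2 = (M₀x³/(6L)+C₁x)/EI  [x≤a] with C₁=M₀(3b²-L²)/(6L)=165/8 = (15·(12/5)³/(6·12)+(165/8)·(12/5))/100000 = 2619/5000000 m
Load 3 — triangular load w₀=-3 kN/m (0→w₀ over full span):
  y_3 = -w₀x(7L⁴-10L²x²+3x⁴)/(360LEI) = -(-3)·(12/5)·(7·12⁴-10·12²·(12/5)²+3·(12/5)⁴)/(360·12·100000) = 111456/48828125 m
Superposition: y = Σ y_i = -31319541/3125000000 m ≈ -0.010022 m

y(12/5) = -31319541/3125000000 m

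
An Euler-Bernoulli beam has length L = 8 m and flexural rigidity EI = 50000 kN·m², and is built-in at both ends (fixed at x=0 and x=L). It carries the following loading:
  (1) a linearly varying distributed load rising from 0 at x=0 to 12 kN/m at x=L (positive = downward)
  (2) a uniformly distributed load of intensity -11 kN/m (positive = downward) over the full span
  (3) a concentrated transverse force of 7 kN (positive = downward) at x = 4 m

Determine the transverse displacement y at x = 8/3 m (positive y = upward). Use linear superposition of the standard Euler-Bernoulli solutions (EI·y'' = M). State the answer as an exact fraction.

Load 1 — triangular load w₀=12 kN/m (0→w₀ over full span):
  y_1 = -w₀x²(L-x)²(x+2L)/(120LEI) = -12·(8/3)²·(8-(8/3))²·((8/3)+2·8)/(120·8·50000) = -3584/3796875 m
Load 2 — uniform load w=-11 kN/m over full span:
  y_2 = -wx²(L-x)²/(24EI) = -(-11)·(8/3)²·(8-(8/3))²/(24·50000) = 1408/759375 m
Load 3 — point force P=7 kN at a=4 m (b=L-a=4):
  y_3 = -Pb²x²(3aL-(3a+b)x)/(6L³EI)  [x≤a] = -7·4²·(8/3)²·(3·4·8-(3·4+4)·(8/3))/(6·8³·50000) = -14/50625 m
Superposition: y = Σ y_i = 802/1265625 m ≈ 0.000634 m

y(8/3) = 802/1265625 m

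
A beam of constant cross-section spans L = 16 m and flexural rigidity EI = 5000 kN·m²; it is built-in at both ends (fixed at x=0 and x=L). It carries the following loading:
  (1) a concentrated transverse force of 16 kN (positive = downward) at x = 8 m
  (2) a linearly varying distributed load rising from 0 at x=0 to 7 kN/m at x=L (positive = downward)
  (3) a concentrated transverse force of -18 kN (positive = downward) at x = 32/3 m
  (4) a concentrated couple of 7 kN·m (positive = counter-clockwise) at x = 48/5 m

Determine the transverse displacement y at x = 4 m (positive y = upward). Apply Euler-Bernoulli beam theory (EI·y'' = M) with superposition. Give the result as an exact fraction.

y(4) = -2044/28125 m

Load 1 — point force P=16 kN at a=8 m (b=L-a=8):
  y_1 = -Pb²x²(3aL-(3a+b)x)/(6L³EI)  [x≤a] = -16·8²·4²·(3·8·16-(3·8+8)·4)/(6·16³·5000) = -64/1875 m
Load 2 — triangular load w₀=7 kN/m (0→w₀ over full span):
  y_2 = -w₀x²(L-x)²(x+2L)/(120LEI) = -7·4²·(16-4)²·(4+2·16)/(120·16·5000) = -189/3125 m
Load 3 — point force P=-18 kN at a=32/3 m (b=L-a=16/3):
  y_3 = -Pb²x²(3aL-(3a+b)x)/(6L³EI)  [x≤a] = -(-18)·(16/3)²·4²·(3·(32/3)·16-(3·(32/3)+(16/3))·4)/(6·16³·5000) = 136/5625 m
Load 4 — applied couple M₀=7 kN·m at a=48/5 m (b=L-a=32/5):
  y_4 = (R_Ax³/6 - M_Ax²/2)/EI  [x≤a] with R_A=63/100, M_A=56/25 = ((63/100)·4³/6 - (56/25)·4²/2)/5000 = -7/3125 m
Superposition: y = Σ y_i = -2044/28125 m ≈ -0.072676 m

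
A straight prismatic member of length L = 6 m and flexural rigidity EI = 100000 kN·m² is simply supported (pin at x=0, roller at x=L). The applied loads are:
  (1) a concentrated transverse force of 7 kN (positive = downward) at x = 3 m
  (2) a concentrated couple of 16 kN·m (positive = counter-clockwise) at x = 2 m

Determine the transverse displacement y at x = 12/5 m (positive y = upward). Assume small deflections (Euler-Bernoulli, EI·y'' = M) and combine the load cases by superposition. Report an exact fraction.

Load 1 — point force P=7 kN at a=3 m (b=L-a=3):
  y_1 = -Pbx(L²-b²-x²)/(6LEI)  [x≤a] = -7·3·(12/5)·(6²-3²-(12/5)²)/(6·6·100000) = -3717/12500000 m
Load 2 — applied couple M₀=16 kN·m at a=2 m (b=L-a=4):
  y_2 = (M₀x³/(6L)-M₀(x-a)²/2+C₁x)/EI  [x>a] with C₁=M₀(3b²-L²)/(6L)=16/3 = (16·(12/5)³/(6·6)-16·((12/5)-2)²/2+(16/3)·(12/5))/100000 = 69/390625 m
Superposition: y = Σ y_i = -1509/12500000 m ≈ -0.000121 m

y(12/5) = -1509/12500000 m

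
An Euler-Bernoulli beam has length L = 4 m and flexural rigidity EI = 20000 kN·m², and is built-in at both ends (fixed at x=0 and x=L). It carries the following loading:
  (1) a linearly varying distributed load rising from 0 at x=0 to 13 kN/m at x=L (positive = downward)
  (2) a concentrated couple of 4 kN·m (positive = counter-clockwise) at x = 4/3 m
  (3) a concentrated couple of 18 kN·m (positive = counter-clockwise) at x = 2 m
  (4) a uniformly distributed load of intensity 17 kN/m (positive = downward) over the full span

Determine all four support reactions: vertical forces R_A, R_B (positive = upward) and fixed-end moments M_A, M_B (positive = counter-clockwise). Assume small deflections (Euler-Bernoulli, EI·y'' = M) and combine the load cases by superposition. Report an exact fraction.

R_A = 2993/60 kN, M_A = 341/10 kN·m, R_B = 2647/60 kN, M_B = -817/30 kN·m

Load 1 — triangular load w₀=13 kN/m (0→w₀ over full span):
  R_A = 3w₀L/20 = 3·13·4/20 = 39/5 kN
  M_A = w₀L²/30 = 13·4²/30 = 104/15 kN·m
  R_B = 7w₀L/20 = 7·13·4/20 = 91/5 kN
  M_B = -w₀L²/20 = -13·4²/20 = -52/5 kN·m
Load 2 — applied couple M₀=4 kN·m at a=4/3 m (b=L-a=8/3):
  R_A = 6M₀ab/L³ = 6·4·(4/3)·(8/3)/4³ = 4/3 kN
  M_A = M₀b(2a-b)/L² = 4·(8/3)·(2·(4/3)-(8/3))/4² = 0 kN·m
  R_B = -6M₀ab/L³ = -6·4·(4/3)·(8/3)/4³ = -4/3 kN
  M_B = M₀a(2b-a)/L² = 4·(4/3)·(2·(8/3)-(4/3))/4² = 4/3 kN·m
Load 3 — applied couple M₀=18 kN·m at a=2 m (b=L-a=2):
  R_A = 6M₀ab/L³ = 6·18·2·2/4³ = 27/4 kN
  M_A = M₀b(2a-b)/L² = 18·2·(2·2-2)/4² = 9/2 kN·m
  R_B = -6M₀ab/L³ = -6·18·2·2/4³ = -27/4 kN
  M_B = M₀a(2b-a)/L² = 18·2·(2·2-2)/4² = 9/2 kN·m
Load 4 — uniform load w=17 kN/m over full span:
  R_A = wL/2 = 17·4/2 = 34 kN
  M_A = wL²/12 = 17·4²/12 = 68/3 kN·m
  R_B = wL/2 = 17·4/2 = 34 kN
  M_B = -wL²/12 = -17·4²/12 = -68/3 kN·m
Superposition: R_A = 2993/60 kN, M_A = 341/10 kN·m, R_B = 2647/60 kN, M_B = -817/30 kN·m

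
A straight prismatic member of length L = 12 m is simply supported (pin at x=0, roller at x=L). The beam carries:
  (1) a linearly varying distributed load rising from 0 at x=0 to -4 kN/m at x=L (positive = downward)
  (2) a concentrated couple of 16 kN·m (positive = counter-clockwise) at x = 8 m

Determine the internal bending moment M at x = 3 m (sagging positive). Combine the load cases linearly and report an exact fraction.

Load 1 — triangular load w₀=-4 kN/m (0→w₀ over full span):
  M_1 = w₀Lx/6 - w₀x³/(6L) = (-4)·12·3/6 - (-4)·3³/(6·12) = -45/2 kN·m
Load 2 — applied couple M₀=16 kN·m at a=8 m (b=L-a=4):
  M_2 = M₀x/L  [x≤a] = 16·3/12 = 4 kN·m
Superposition: M = Σ M_i = -37/2 kN·m ≈ -18.500000 kN·m

M(3) = -37/2 kN·m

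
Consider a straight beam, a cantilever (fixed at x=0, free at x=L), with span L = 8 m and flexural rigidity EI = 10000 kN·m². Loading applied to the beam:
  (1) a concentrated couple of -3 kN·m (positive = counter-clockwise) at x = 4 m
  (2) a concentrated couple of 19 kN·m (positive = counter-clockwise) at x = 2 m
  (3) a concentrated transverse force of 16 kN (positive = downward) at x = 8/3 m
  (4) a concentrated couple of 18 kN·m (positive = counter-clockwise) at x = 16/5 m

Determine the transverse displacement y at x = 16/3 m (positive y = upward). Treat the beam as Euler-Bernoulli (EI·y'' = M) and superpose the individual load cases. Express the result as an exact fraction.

Load 1 — applied couple M₀=-3 kN·m at a=4 m (b=L-a=4):
  y_1 = M₀a(2x-a)/(2EI)  [x>a] = (-3)·4·(2·(16/3)-4)/(2·10000) = -1/250 m
Load 2 — applied couple M₀=19 kN·m at a=2 m (b=L-a=6):
  y_2 = M₀a(2x-a)/(2EI)  [x>a] = 19·2·(2·(16/3)-2)/(2·10000) = 247/15000 m
Load 3 — point force P=16 kN at a=8/3 m (b=L-a=16/3):
  y_3 = -Pa²(3x-a)/(6EI)  [x>a] = -16·(8/3)²·(3·(16/3)-(8/3))/(6·10000) = -256/10125 m
Load 4 — applied couple M₀=18 kN·m at a=16/5 m (b=L-a=24/5):
  y_4 = M₀a(2x-a)/(2EI)  [x>a] = 18·(16/5)·(2·(16/3)-(16/5))/(2·10000) = 336/15625 m
Superposition: y = Σ y_i = 87953/10125000 m ≈ 0.008687 m

y(16/3) = 87953/10125000 m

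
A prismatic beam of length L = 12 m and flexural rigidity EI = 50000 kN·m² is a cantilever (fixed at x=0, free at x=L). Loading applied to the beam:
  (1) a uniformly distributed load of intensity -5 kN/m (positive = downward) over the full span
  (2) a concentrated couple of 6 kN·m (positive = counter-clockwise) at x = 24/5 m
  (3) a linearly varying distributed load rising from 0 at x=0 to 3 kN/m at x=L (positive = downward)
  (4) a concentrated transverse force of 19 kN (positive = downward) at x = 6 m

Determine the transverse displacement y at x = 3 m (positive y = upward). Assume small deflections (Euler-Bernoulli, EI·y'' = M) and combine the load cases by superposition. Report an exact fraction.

y(3) = 63819/8000000 m

Load 1 — uniform load w=-5 kN/m over full span:
  y_1 = -wx²(x²-4Lx+6L²)/(24EI) = -(-5)·3²·(3²-4·12·3+6·12²)/(24·50000) = 2187/80000 m
Load 2 — applied couple M₀=6 kN·m at a=24/5 m (b=L-a=36/5):
  y_2 = M₀x²/(2EI)  [x≤a] = 6·3²/(2·50000) = 27/50000 m
Load 3 — triangular load w₀=3 kN/m (0→w₀ over full span):
  y_3 = (w₀Lx³/12-w₀L²x²/6-w₀x⁵/(120L))/EI = (3·12·3³/12-3·12²·3²/6-3·3⁵/(120·12))/50000 = -90801/8000000 m
Load 4 — point force P=19 kN at a=6 m (b=L-a=6):
  y_4 = -Px²(3a-x)/(6EI)  [x≤a] = -19·3²·(3·6-3)/(6·50000) = -171/20000 m
Superposition: y = Σ y_i = 63819/8000000 m ≈ 0.007977 m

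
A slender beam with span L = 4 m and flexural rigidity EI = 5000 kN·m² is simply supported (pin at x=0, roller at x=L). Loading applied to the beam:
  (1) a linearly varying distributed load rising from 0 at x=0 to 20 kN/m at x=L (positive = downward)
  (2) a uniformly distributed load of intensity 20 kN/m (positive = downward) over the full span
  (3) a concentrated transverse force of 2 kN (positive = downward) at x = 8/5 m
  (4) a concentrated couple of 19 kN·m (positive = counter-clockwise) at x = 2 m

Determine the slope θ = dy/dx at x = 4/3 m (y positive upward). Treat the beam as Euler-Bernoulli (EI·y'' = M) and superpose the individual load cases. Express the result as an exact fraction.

Load 1 — triangular load w₀=20 kN/m (0→w₀ over full span):
  θ_1 = -w₀(7L⁴-30L²x²+15x⁴)/(360LEI) = -20·(7·4⁴-30·4²·(4/3)²+15·(4/3)⁴)/(360·4·5000) = -416/151875 rad
Load 2 — uniform load w=20 kN/m over full span:
  θ_2 = -w(L³-6Lx²+4x³)/(24EI) = -20·(4³-6·4·(4/3)²+4·(4/3)³)/(24·5000) = -52/10125 rad
Load 3 — point force P=2 kN at a=8/5 m (b=L-a=12/5):
  θ_3 = -Pb(L²-b²-3x²)/(6LEI)  [x≤a] = -2·(12/5)·(4²-(12/5)²-3·(4/3)²)/(6·4·5000) = -46/234375 rad
Load 4 — applied couple M₀=19 kN·m at a=2 m (b=L-a=2):
  θ_4 = (M₀x²/(2L)+C₁)/EI  [x≤a] with C₁=M₀(3b²-L²)/(6L)=-19/6 = (19·(4/3)²/(2·4)+(-19/6))/5000 = 19/90000 rad
Superposition: θ = Σ θ_i = -2387491/303750000 rad ≈ -0.007860 rad

θ(4/3) = -2387491/303750000 rad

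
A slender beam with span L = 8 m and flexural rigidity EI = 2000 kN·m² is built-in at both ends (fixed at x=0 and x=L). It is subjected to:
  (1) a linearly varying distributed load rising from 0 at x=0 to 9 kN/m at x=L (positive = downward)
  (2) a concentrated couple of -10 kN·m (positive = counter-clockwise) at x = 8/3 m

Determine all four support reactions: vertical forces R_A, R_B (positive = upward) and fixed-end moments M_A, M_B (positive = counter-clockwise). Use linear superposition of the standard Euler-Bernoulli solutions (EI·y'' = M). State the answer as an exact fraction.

Load 1 — triangular load w₀=9 kN/m (0→w₀ over full span):
  R_A = 3w₀L/20 = 3·9·8/20 = 54/5 kN
  M_A = w₀L²/30 = 9·8²/30 = 96/5 kN·m
  R_B = 7w₀L/20 = 7·9·8/20 = 126/5 kN
  M_B = -w₀L²/20 = -9·8²/20 = -144/5 kN·m
Load 2 — applied couple M₀=-10 kN·m at a=8/3 m (b=L-a=16/3):
  R_A = 6M₀ab/L³ = 6·(-10)·(8/3)·(16/3)/8³ = -5/3 kN
  M_A = M₀b(2a-b)/L² = (-10)·(16/3)·(2·(8/3)-(16/3))/8² = 0 kN·m
  R_B = -6M₀ab/L³ = -6·(-10)·(8/3)·(16/3)/8³ = 5/3 kN
  M_B = M₀a(2b-a)/L² = (-10)·(8/3)·(2·(16/3)-(8/3))/8² = -10/3 kN·m
Superposition: R_A = 137/15 kN, M_A = 96/5 kN·m, R_B = 403/15 kN, M_B = -482/15 kN·m

R_A = 137/15 kN, M_A = 96/5 kN·m, R_B = 403/15 kN, M_B = -482/15 kN·m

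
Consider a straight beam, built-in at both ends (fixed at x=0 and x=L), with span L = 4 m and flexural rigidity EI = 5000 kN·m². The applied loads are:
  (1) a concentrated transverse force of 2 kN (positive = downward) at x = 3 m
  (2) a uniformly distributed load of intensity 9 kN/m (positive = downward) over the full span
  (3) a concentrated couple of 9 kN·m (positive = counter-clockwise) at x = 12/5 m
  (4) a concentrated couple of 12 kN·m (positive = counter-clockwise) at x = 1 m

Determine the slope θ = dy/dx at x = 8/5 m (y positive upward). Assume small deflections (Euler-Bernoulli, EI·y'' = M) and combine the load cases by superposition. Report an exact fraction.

Load 1 — point force P=2 kN at a=3 m (b=L-a=1):
  θ_1 = -Pb²x(2aL-(3a+b)x)/(2L³EI)  [x≤a] = -2·1²·(8/5)·(2·3·4-(3·3+1)·(8/5))/(2·4³·5000) = -1/25000 rad
Load 2 — uniform load w=9 kN/m over full span:
  θ_2 = -wx(L-x)(L-2x)/(12EI) = -9·(8/5)·(4-(8/5))·(4-2·(8/5))/(12·5000) = -36/78125 rad
Load 3 — applied couple M₀=9 kN·m at a=12/5 m (b=L-a=8/5):
  θ_3 = (R_Ax²/2 - M_Ax)/EI  [x≤a] with R_A=81/25, M_A=72/25 = ((81/25)·(8/5)²/2 - (72/25)·(8/5))/5000 = -36/390625 rad
Load 4 — applied couple M₀=12 kN·m at a=1 m (b=L-a=3):
  θ_4 = (R_Ax²/2 - M_Ax - M₀(x-a))/EI  [x>a] with R_A=27/8, M_A=-9/4 = ((27/8)·(8/5)²/2 - (-9/4)·(8/5) - 12·((8/5)-1))/5000 = 9/62500 rad
Superposition: θ = Σ θ_i = -1403/3125000 rad ≈ -0.000449 rad

θ(8/5) = -1403/3125000 rad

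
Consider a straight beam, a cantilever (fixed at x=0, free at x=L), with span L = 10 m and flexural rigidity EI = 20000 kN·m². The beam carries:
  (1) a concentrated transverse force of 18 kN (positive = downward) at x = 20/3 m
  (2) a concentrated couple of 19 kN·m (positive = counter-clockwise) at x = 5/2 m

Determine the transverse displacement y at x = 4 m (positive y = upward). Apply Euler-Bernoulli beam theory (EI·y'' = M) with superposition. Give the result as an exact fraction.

y(4) = -5099/160000 m

Load 1 — point force P=18 kN at a=20/3 m (b=L-a=10/3):
  y_1 = -Px²(3a-x)/(6EI)  [x≤a] = -18·4²·(3·(20/3)-4)/(6·20000) = -24/625 m
Load 2 — applied couple M₀=19 kN·m at a=5/2 m (b=L-a=15/2):
  y_2 = M₀a(2x-a)/(2EI)  [x>a] = 19·(5/2)·(2·4-(5/2))/(2·20000) = 209/32000 m
Superposition: y = Σ y_i = -5099/160000 m ≈ -0.031869 m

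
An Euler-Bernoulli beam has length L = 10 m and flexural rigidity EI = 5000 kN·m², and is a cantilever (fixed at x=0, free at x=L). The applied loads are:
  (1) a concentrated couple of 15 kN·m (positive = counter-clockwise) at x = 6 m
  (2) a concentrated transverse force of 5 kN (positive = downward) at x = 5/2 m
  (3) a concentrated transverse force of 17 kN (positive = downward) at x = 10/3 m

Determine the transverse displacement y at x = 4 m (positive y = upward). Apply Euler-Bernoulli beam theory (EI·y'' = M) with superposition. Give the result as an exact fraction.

Load 1 — applied couple M₀=15 kN·m at a=6 m (b=L-a=4):
  y_1 = M₀x²/(2EI)  [x≤a] = 15·4²/(2·5000) = 3/125 m
Load 2 — point force P=5 kN at a=5/2 m (b=L-a=15/2):
  y_2 = -Pa²(3x-a)/(6EI)  [x>a] = -5·(5/2)²·(3·4-(5/2))/(6·5000) = -19/1920 m
Load 3 — point force P=17 kN at a=10/3 m (b=L-a=20/3):
  y_3 = -Pa²(3x-a)/(6EI)  [x>a] = -17·(10/3)²·(3·4-(10/3))/(6·5000) = -221/4050 m
Superposition: y = Σ y_i = -52441/1296000 m ≈ -0.040464 m

y(4) = -52441/1296000 m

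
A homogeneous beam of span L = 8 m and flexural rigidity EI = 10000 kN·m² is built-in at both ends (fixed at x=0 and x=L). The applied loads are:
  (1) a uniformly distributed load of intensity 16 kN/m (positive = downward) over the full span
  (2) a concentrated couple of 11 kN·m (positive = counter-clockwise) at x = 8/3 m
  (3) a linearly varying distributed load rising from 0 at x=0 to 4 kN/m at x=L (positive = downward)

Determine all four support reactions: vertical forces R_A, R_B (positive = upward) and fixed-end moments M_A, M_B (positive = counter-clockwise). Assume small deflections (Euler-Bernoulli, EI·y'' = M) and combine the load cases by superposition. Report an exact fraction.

R_A = 2119/30 kN, M_A = 1408/15 kN·m, R_B = 2201/30 kN, M_B = -1417/15 kN·m

Load 1 — uniform load w=16 kN/m over full span:
  R_A = wL/2 = 16·8/2 = 64 kN
  M_A = wL²/12 = 16·8²/12 = 256/3 kN·m
  R_B = wL/2 = 16·8/2 = 64 kN
  M_B = -wL²/12 = -16·8²/12 = -256/3 kN·m
Load 2 — applied couple M₀=11 kN·m at a=8/3 m (b=L-a=16/3):
  R_A = 6M₀ab/L³ = 6·11·(8/3)·(16/3)/8³ = 11/6 kN
  M_A = M₀b(2a-b)/L² = 11·(16/3)·(2·(8/3)-(16/3))/8² = 0 kN·m
  R_B = -6M₀ab/L³ = -6·11·(8/3)·(16/3)/8³ = -11/6 kN
  M_B = M₀a(2b-a)/L² = 11·(8/3)·(2·(16/3)-(8/3))/8² = 11/3 kN·m
Load 3 — triangular load w₀=4 kN/m (0→w₀ over full span):
  R_A = 3w₀L/20 = 3·4·8/20 = 24/5 kN
  M_A = w₀L²/30 = 4·8²/30 = 128/15 kN·m
  R_B = 7w₀L/20 = 7·4·8/20 = 56/5 kN
  M_B = -w₀L²/20 = -4·8²/20 = -64/5 kN·m
Superposition: R_A = 2119/30 kN, M_A = 1408/15 kN·m, R_B = 2201/30 kN, M_B = -1417/15 kN·m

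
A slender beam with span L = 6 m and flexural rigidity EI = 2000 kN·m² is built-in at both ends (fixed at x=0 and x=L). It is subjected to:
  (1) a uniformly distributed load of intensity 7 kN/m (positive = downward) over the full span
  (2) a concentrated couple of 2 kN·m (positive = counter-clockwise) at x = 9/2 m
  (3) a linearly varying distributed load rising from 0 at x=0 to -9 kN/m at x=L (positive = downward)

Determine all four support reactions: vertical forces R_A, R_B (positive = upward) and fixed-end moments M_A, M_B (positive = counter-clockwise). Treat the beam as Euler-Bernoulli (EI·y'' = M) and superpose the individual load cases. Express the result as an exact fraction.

Load 1 — uniform load w=7 kN/m over full span:
  R_A = wL/2 = 7·6/2 = 21 kN
  M_A = wL²/12 = 7·6²/12 = 21 kN·m
  R_B = wL/2 = 7·6/2 = 21 kN
  M_B = -wL²/12 = -7·6²/12 = -21 kN·m
Load 2 — applied couple M₀=2 kN·m at a=9/2 m (b=L-a=3/2):
  R_A = 6M₀ab/L³ = 6·2·(9/2)·(3/2)/6³ = 3/8 kN
  M_A = M₀b(2a-b)/L² = 2·(3/2)·(2·(9/2)-(3/2))/6² = 5/8 kN·m
  R_B = -6M₀ab/L³ = -6·2·(9/2)·(3/2)/6³ = -3/8 kN
  M_B = M₀a(2b-a)/L² = 2·(9/2)·(2·(3/2)-(9/2))/6² = -3/8 kN·m
Load 3 — triangular load w₀=-9 kN/m (0→w₀ over full span):
  R_A = 3w₀L/20 = 3·(-9)·6/20 = -81/10 kN
  M_A = w₀L²/30 = (-9)·6²/30 = -54/5 kN·m
  R_B = 7w₀L/20 = 7·(-9)·6/20 = -189/10 kN
  M_B = -w₀L²/20 = -(-9)·6²/20 = 81/5 kN·m
Superposition: R_A = 531/40 kN, M_A = 433/40 kN·m, R_B = 69/40 kN, M_B = -207/40 kN·m

R_A = 531/40 kN, M_A = 433/40 kN·m, R_B = 69/40 kN, M_B = -207/40 kN·m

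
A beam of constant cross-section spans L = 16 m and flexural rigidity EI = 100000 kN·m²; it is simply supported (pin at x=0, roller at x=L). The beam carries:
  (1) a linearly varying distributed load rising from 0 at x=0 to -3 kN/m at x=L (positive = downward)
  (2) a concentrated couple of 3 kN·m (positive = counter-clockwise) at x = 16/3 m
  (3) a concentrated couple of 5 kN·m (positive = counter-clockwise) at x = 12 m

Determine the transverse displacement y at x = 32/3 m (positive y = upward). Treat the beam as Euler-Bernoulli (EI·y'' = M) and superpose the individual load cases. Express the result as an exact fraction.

y(32/3) = 16973/1518750 m

Load 1 — triangular load w₀=-3 kN/m (0→w₀ over full span):
  y_1 = -w₀x(7L⁴-10L²x²+3x⁴)/(360LEI) = -(-3)·(32/3)·(7·16⁴-10·16²·(32/3)²+3·(32/3)⁴)/(360·16·100000) = 8704/759375 m
Load 2 — applied couple M₀=3 kN·m at a=16/3 m (b=L-a=32/3):
  y_2 = (M₀x³/(6L)-M₀(x-a)²/2+C₁x)/EI  [x>a] with C₁=M₀(3b²-L²)/(6L)=8/3 = (3·(32/3)³/(6·16)-3·((32/3)-(16/3))²/2+(8/3)·(32/3))/100000 = 4/16875 m
Load 3 — applied couple M₀=5 kN·m at a=12 m (b=L-a=4):
  y_3 = (M₀x³/(6L)+C₁x)/EI  [x≤a] with C₁=M₀(3b²-L²)/(6L)=-65/6 = (5·(32/3)³/(6·16)+(-65/6)·(32/3))/100000 = -53/101250 m
Superposition: y = Σ y_i = 16973/1518750 m ≈ 0.011176 m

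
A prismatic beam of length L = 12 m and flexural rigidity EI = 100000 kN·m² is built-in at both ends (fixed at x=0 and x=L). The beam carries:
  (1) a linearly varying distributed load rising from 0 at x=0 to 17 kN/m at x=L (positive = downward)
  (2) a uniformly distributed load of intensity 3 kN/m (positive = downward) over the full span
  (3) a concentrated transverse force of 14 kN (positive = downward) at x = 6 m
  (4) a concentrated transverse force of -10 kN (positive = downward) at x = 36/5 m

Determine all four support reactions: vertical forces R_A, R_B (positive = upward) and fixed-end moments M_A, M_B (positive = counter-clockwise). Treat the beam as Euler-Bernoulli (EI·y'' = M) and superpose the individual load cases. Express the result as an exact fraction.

R_A = 1302/25 kN, M_A = 3177/25 kN·m, R_B = 2248/25 kN, M_B = -4053/25 kN·m

Load 1 — triangular load w₀=17 kN/m (0→w₀ over full span):
  R_A = 3w₀L/20 = 3·17·12/20 = 153/5 kN
  M_A = w₀L²/30 = 17·12²/30 = 408/5 kN·m
  R_B = 7w₀L/20 = 7·17·12/20 = 357/5 kN
  M_B = -w₀L²/20 = -17·12²/20 = -612/5 kN·m
Load 2 — uniform load w=3 kN/m over full span:
  R_A = wL/2 = 3·12/2 = 18 kN
  M_A = wL²/12 = 3·12²/12 = 36 kN·m
  R_B = wL/2 = 3·12/2 = 18 kN
  M_B = -wL²/12 = -3·12²/12 = -36 kN·m
Load 3 — point force P=14 kN at a=6 m (b=L-a=6):
  R_A = Pb²(3a+b)/L³ = 14·6²·(3·6+6)/12³ = 7 kN
  M_A = Pab²/L² = 14·6·6²/12² = 21 kN·m
  R_B = Pa²(a+3b)/L³ = 14·6²·(6+3·6)/12³ = 7 kN
  M_B = -Pa²b/L² = -14·6²·6/12² = -21 kN·m
Load 4 — point force P=-10 kN at a=36/5 m (b=L-a=24/5):
  R_A = Pb²(3a+b)/L³ = (-10)·(24/5)²·(3·(36/5)+(24/5))/12³ = -88/25 kN
  M_A = Pab²/L² = (-10)·(36/5)·(24/5)²/12² = -288/25 kN·m
  R_B = Pa²(a+3b)/L³ = (-10)·(36/5)²·((36/5)+3·(24/5))/12³ = -162/25 kN
  M_B = -Pa²b/L² = -(-10)·(36/5)²·(24/5)/12² = 432/25 kN·m
Superposition: R_A = 1302/25 kN, M_A = 3177/25 kN·m, R_B = 2248/25 kN, M_B = -4053/25 kN·m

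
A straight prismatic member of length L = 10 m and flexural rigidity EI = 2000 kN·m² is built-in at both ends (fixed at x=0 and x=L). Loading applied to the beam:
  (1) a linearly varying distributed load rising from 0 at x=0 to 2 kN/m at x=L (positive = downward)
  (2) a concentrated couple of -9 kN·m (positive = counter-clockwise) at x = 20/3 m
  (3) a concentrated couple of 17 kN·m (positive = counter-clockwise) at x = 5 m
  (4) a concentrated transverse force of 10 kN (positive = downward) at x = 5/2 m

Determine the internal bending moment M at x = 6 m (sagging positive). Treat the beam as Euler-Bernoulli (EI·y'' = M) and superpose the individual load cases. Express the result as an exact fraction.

M(6) = -1069/240 kN·m

Load 1 — triangular load w₀=2 kN/m (0→w₀ over full span):
  M_1 = 3w₀Lx/20 - w₀L²/30 - w₀x³/(6L) = 3·2·10·6/20 - 2·10²/30 - 2·6³/(6·10) = 62/15 kN·m
Load 2 — applied couple M₀=-9 kN·m at a=20/3 m (b=L-a=10/3):
  M_2 = R_Ax - M_A  [x≤a] with R_A=-6/5, M_A=-3 = (-6/5)·6 - (-3) = -21/5 kN·m
Load 3 — applied couple M₀=17 kN·m at a=5 m (b=L-a=5):
  M_3 = R_Ax - M_A - M₀  [x>a] with R_A=51/20, M_A=17/4 = (51/20)·6 - (17/4) - 17 = -119/20 kN·m
Load 4 — point force P=10 kN at a=5/2 m (b=L-a=15/2):
  M_4 = Pa²(a+3b)(L-x)/L³ - Pa²b/L²  [x>a] = 10·(5/2)²·((5/2)+3·(15/2))·(10-6)/10³ - 10·(5/2)²·(15/2)/10² = 25/16 kN·m
Superposition: M = Σ M_i = -1069/240 kN·m ≈ -4.454167 kN·m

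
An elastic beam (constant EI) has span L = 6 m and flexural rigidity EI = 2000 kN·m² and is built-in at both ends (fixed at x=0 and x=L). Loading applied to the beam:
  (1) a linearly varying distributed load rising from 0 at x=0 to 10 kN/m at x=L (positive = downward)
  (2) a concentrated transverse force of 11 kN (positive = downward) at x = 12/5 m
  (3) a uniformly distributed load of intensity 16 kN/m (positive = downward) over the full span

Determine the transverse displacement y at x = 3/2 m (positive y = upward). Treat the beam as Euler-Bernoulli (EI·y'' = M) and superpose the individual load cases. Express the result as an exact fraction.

y(3/2) = -291843/12800000 m

Load 1 — triangular load w₀=10 kN/m (0→w₀ over full span):
  y_1 = -w₀x²(L-x)²(x+2L)/(120LEI) = -10·(3/2)²·(6-(3/2))²·((3/2)+2·6)/(120·6·2000) = -2187/512000 m
Load 2 — point force P=11 kN at a=12/5 m (b=L-a=18/5):
  y_2 = -Pb²x²(3aL-(3a+b)x)/(6L³EI)  [x≤a] = -11·(18/5)²·(3/2)²·(3·(12/5)·6-(3·(12/5)+(18/5))·(3/2))/(6·6³·2000) = -2673/800000 m
Load 3 — uniform load w=16 kN/m over full span:
  y_3 = -wx²(L-x)²/(24EI) = -16·(3/2)²·(6-(3/2))²/(24·2000) = -243/16000 m
Superposition: y = Σ y_i = -291843/12800000 m ≈ -0.022800 m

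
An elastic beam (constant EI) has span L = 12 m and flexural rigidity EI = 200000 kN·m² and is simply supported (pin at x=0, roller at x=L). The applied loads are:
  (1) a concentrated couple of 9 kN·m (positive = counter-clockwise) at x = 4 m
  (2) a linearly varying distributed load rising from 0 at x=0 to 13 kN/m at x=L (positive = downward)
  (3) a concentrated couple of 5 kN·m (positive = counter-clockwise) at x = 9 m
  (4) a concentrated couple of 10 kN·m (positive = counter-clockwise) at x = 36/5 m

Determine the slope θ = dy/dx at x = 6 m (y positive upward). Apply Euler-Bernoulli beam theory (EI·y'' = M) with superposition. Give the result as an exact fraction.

θ(6) = -873/8000000 rad

Load 1 — applied couple M₀=9 kN·m at a=4 m (b=L-a=8):
  θ_1 = (M₀x²/(2L)-M₀(x-a)+C₁)/EI  [x>a] with C₁=M₀(3b²-L²)/(6L)=6 = (9·6²/(2·12)-9·(6-4)+6)/200000 = 3/400000 rad
Load 2 — triangular load w₀=13 kN/m (0→w₀ over full span):
  θ_2 = -w₀(7L⁴-30L²x²+15x⁴)/(360LEI) = -13·(7·12⁴-30·12²·6²+15·6⁴)/(360·12·200000) = -273/2000000 rad
Load 3 — applied couple M₀=5 kN·m at a=9 m (b=L-a=3):
  θ_3 = (M₀x²/(2L)+C₁)/EI  [x≤a] with C₁=M₀(3b²-L²)/(6L)=-65/8 = (5·6²/(2·12)+(-65/8))/200000 = -1/320000 rad
Load 4 — applied couple M₀=10 kN·m at a=36/5 m (b=L-a=24/5):
  θ_4 = (M₀x²/(2L)+C₁)/EI  [x≤a] with C₁=M₀(3b²-L²)/(6L)=-52/5 = (10·6²/(2·12)+(-52/5))/200000 = 23/1000000 rad
Superposition: θ = Σ θ_i = -873/8000000 rad ≈ -0.000109 rad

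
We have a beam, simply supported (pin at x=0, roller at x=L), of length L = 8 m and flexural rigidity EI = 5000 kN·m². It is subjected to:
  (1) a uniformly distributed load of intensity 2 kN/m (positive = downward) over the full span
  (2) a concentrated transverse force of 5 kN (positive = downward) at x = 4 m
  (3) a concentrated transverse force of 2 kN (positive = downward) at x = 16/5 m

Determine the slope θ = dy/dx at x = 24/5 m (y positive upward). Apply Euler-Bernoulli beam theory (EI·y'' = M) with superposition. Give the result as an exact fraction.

θ(24/5) = 2147/468750 rad

Load 1 — uniform load w=2 kN/m over full span:
  θ_1 = -w(L³-6Lx²+4x³)/(24EI) = -2·(8³-6·8·(24/5)²+4·(24/5)³)/(24·5000) = 592/234375 rad
Load 2 — point force P=5 kN at a=4 m (b=L-a=4):
  θ_2 = -Pa(2L²-6Lx+3x²+a²)/(6LEI)  [x>a] = -5·4·(2·8²-6·8·(24/5)+3·(24/5)²+4²)/(6·8·5000) = 9/6250 rad
Load 3 — point force P=2 kN at a=16/5 m (b=L-a=24/5):
  θ_3 = -Pa(2L²-6Lx+3x²+a²)/(6LEI)  [x>a] = -2·(16/5)·(2·8²-6·8·(24/5)+3·(24/5)²+(16/5)²)/(6·8·5000) = 48/78125 rad
Superposition: θ = Σ θ_i = 2147/468750 rad ≈ 0.004580 rad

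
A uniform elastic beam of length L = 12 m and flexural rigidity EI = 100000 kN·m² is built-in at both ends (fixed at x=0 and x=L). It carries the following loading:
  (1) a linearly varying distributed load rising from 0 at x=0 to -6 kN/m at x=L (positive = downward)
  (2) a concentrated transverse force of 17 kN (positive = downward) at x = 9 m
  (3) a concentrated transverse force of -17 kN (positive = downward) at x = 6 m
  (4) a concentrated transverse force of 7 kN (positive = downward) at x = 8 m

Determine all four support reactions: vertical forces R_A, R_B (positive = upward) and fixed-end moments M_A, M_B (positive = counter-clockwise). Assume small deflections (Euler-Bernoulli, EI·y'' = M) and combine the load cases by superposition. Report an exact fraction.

R_A = -64061/4320 kN, M_A = -27731/720 kN·m, R_B = -61219/4320 kN, M_B = 19849/720 kN·m

Load 1 — triangular load w₀=-6 kN/m (0→w₀ over full span):
  R_A = 3w₀L/20 = 3·(-6)·12/20 = -54/5 kN
  M_A = w₀L²/30 = (-6)·12²/30 = -144/5 kN·m
  R_B = 7w₀L/20 = 7·(-6)·12/20 = -126/5 kN
  M_B = -w₀L²/20 = -(-6)·12²/20 = 216/5 kN·m
Load 2 — point force P=17 kN at a=9 m (b=L-a=3):
  R_A = Pb²(3a+b)/L³ = 17·3²·(3·9+3)/12³ = 85/32 kN
  M_A = Pab²/L² = 17·9·3²/12² = 153/16 kN·m
  R_B = Pa²(a+3b)/L³ = 17·9²·(9+3·3)/12³ = 459/32 kN
  M_B = -Pa²b/L² = -17·9²·3/12² = -459/16 kN·m
Load 3 — point force P=-17 kN at a=6 m (b=L-a=6):
  R_A = Pb²(3a+b)/L³ = (-17)·6²·(3·6+6)/12³ = -17/2 kN
  M_A = Pab²/L² = (-17)·6·6²/12² = -51/2 kN·m
  R_B = Pa²(a+3b)/L³ = (-17)·6²·(6+3·6)/12³ = -17/2 kN
  M_B = -Pa²b/L² = -(-17)·6²·6/12² = 51/2 kN·m
Load 4 — point force P=7 kN at a=8 m (b=L-a=4):
  R_A = Pb²(3a+b)/L³ = 7·4²·(3·8+4)/12³ = 49/27 kN
  M_A = Pab²/L² = 7·8·4²/12² = 56/9 kN·m
  R_B = Pa²(a+3b)/L³ = 7·8²·(8+3·4)/12³ = 140/27 kN
  M_B = -Pa²b/L² = -7·8²·4/12² = -112/9 kN·m
Superposition: R_A = -64061/4320 kN, M_A = -27731/720 kN·m, R_B = -61219/4320 kN, M_B = 19849/720 kN·m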